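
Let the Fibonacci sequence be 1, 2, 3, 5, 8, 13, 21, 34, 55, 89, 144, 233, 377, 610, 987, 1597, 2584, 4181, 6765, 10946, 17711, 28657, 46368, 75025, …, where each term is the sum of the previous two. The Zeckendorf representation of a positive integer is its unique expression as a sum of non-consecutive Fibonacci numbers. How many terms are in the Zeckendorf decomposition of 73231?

largest Fibonacci ≤ 73231 is 46368; 73231 − 46368 = 26863
largest Fibonacci ≤ 26863 is 17711; 26863 − 17711 = 9152
largest Fibonacci ≤ 9152 is 6765; 9152 − 6765 = 2387
largest Fibonacci ≤ 2387 is 1597; 2387 − 1597 = 790
largest Fibonacci ≤ 790 is 610; 790 − 610 = 180
largest Fibonacci ≤ 180 is 144; 180 − 144 = 36
largest Fibonacci ≤ 36 is 34; 36 − 34 = 2
largest Fibonacci ≤ 2 is 2; 2 − 2 = 0
73231 = 46368 + 17711 + 6765 + 1597 + 610 + 144 + 34 + 2, which has 8 terms.

8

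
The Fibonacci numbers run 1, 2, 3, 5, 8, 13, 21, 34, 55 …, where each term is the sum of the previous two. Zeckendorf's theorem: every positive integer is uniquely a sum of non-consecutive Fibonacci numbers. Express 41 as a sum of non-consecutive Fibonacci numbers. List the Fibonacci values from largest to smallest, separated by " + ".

34 + 5 + 2

Greedily peel off the largest Fibonacci term at each step:
largest Fibonacci ≤ 41 is 34; 41 − 34 = 7
largest Fibonacci ≤ 7 is 5; 7 − 5 = 2
largest Fibonacci ≤ 2 is 2; 2 − 2 = 0
So 41 = 34 + 5 + 2, with no two terms consecutive in the sequence.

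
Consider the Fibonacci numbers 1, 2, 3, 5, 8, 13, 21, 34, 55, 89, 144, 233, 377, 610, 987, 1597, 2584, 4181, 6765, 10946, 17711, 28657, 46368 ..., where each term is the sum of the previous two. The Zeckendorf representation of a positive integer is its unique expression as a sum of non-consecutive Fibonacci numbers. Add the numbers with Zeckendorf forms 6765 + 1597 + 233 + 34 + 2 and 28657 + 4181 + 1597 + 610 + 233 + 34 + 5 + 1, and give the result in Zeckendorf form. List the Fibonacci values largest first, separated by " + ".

The two numbers are 8631 and 35318, so their sum is 43949.
Greedily peel off the largest Fibonacci term at each step:
largest Fibonacci ≤ 43949 is 28657; 43949 − 28657 = 15292
largest Fibonacci ≤ 15292 is 10946; 15292 − 10946 = 4346
largest Fibonacci ≤ 4346 is 4181; 4346 − 4181 = 165
largest Fibonacci ≤ 165 is 144; 165 − 144 = 21
largest Fibonacci ≤ 21 is 21; 21 − 21 = 0

28657 + 10946 + 4181 + 144 + 21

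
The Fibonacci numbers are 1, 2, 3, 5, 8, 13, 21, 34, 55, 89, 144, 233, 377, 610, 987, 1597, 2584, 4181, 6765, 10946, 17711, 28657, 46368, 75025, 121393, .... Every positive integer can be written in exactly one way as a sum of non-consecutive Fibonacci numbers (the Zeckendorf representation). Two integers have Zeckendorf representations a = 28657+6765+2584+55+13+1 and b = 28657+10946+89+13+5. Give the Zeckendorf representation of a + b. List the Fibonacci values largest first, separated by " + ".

75025 + 2584 + 144 + 21 + 8 + 3

The two numbers are 38075 and 39710, so their sum is 77785.
Greedily peel off the largest Fibonacci term at each step:
77785 − 75025 = 2760
2760 − 2584 = 176
176 − 144 = 32
32 − 21 = 11
11 − 8 = 3
3 − 3 = 0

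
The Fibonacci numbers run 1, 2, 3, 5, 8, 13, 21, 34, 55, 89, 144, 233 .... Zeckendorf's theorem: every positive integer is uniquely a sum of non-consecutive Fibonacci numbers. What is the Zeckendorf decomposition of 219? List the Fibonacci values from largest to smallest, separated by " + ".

219: greatest Fibonacci not exceeding it is 144, leaving 75
75: greatest Fibonacci not exceeding it is 55, leaving 20
20: greatest Fibonacci not exceeding it is 13, leaving 7
7: greatest Fibonacci not exceeding it is 5, leaving 2
2: greatest Fibonacci not exceeding it is 2, leaving 0
So 219 = 144 + 55 + 13 + 5 + 2, with no two terms consecutive in the sequence.

144 + 55 + 13 + 5 + 2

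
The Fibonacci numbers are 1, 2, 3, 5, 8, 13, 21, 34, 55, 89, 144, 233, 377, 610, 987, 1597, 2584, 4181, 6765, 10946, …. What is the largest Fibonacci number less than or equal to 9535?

6765 ≤ 9535 < 10946, so the largest Fibonacci number not exceeding 9535 is 6765.

6765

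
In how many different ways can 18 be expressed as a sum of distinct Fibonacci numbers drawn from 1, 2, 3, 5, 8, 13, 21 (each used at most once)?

3

Starting from the Zeckendorf form and repeatedly splitting a term F_k into F_{k−1} + F_{k−2} (when neither is already used) reaches every representation.
18 = 13+5 = 13+3+2 = 8+5+3+2 — 3 representations.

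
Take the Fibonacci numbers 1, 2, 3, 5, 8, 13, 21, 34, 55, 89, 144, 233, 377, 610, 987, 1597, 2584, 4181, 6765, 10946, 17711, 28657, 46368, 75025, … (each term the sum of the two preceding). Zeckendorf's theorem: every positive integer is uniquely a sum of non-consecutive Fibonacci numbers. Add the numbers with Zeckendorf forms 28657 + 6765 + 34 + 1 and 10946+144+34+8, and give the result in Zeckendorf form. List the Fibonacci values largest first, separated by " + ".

The two numbers are 35457 and 11132, so their sum is 46589.
Greedily peel off the largest Fibonacci term at each step:
46589: greatest Fibonacci not exceeding it is 46368, leaving 221
221: greatest Fibonacci not exceeding it is 144, leaving 77
77: greatest Fibonacci not exceeding it is 55, leaving 22
22: greatest Fibonacci not exceeding it is 21, leaving 1
1: greatest Fibonacci not exceeding it is 1, leaving 0

46368 + 144 + 55 + 21 + 1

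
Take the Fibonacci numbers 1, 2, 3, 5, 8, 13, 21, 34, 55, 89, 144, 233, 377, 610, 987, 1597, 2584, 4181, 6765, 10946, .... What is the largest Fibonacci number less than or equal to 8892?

6765 ≤ 8892 < 10946, so the largest Fibonacci number not exceeding 8892 is 6765.

6765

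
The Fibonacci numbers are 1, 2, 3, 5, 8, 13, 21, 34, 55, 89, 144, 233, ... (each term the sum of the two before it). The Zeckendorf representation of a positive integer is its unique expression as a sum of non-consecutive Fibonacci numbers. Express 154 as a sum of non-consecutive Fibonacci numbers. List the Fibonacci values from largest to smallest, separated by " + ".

Repeatedly subtract the largest Fibonacci number that fits:
154: greatest Fibonacci not exceeding it is 144, leaving 10
10: greatest Fibonacci not exceeding it is 8, leaving 2
2: greatest Fibonacci not exceeding it is 2, leaving 0
So 154 = 144 + 8 + 2, with no two terms consecutive in the sequence.

144 + 8 + 2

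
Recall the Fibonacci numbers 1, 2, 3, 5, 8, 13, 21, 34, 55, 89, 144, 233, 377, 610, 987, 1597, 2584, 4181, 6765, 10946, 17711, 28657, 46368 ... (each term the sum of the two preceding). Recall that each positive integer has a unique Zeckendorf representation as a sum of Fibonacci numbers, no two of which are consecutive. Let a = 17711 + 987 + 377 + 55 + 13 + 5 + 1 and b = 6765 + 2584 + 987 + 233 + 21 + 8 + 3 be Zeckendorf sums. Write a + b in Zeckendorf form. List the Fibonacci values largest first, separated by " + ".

28657 + 987 + 89 + 13 + 3 + 1

The two numbers are 19149 and 10601, so their sum is 29750.
29750: greatest Fibonacci not exceeding it is 28657, leaving 1093
1093: greatest Fibonacci not exceeding it is 987, leaving 106
106: greatest Fibonacci not exceeding it is 89, leaving 17
17: greatest Fibonacci not exceeding it is 13, leaving 4
4: greatest Fibonacci not exceeding it is 3, leaving 1
1: greatest Fibonacci not exceeding it is 1, leaving 0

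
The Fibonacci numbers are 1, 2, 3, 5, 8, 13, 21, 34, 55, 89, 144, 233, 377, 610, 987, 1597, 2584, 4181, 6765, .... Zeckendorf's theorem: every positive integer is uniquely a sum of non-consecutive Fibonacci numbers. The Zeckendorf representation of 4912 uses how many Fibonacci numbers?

6

4181 ≤ 4912 < 6765, so take 4181; remainder 731
610 ≤ 731 < 987, so take 610; remainder 121
89 ≤ 121 < 144, so take 89; remainder 32
21 ≤ 32 < 34, so take 21; remainder 11
8 ≤ 11 < 13, so take 8; remainder 3
3 ≤ 3 < 5, so take 3; remainder 0
4912 = 4181 + 610 + 89 + 21 + 8 + 3, which has 6 terms.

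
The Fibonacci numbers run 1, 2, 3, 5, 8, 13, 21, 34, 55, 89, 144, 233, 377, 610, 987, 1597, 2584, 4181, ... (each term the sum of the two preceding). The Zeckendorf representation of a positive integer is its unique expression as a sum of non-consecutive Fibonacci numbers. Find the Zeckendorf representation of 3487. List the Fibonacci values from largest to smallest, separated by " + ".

2584 + 610 + 233 + 55 + 5

3487: greatest Fibonacci not exceeding it is 2584, leaving 903
903: greatest Fibonacci not exceeding it is 610, leaving 293
293: greatest Fibonacci not exceeding it is 233, leaving 60
60: greatest Fibonacci not exceeding it is 55, leaving 5
5: greatest Fibonacci not exceeding it is 5, leaving 0
So 3487 = 2584 + 610 + 233 + 55 + 5, with no two terms consecutive in the sequence.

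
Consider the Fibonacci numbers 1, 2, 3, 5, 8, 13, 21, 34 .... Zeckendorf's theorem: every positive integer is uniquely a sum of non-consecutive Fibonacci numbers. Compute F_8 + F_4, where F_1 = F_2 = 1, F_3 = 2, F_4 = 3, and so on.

F_8 + F_4 = 21 + 3 = 24.

24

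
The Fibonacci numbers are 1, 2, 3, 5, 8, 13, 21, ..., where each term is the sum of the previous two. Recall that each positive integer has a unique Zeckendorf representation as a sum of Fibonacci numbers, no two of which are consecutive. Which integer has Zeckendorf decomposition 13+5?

18

13+5 = 18.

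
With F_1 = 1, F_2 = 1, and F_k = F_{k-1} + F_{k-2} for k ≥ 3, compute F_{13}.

233

Iterating the recurrence up to F_{9} = 34 and F_{8} = 21:
F_{10} = F_{9} + F_{8} = 34 + 21 = 55
F_{11} = F_{10} + F_{9} = 55 + 34 = 89
F_{12} = F_{11} + F_{10} = 89 + 55 = 144
F_{13} = F_{12} + F_{11} = 144 + 89 = 233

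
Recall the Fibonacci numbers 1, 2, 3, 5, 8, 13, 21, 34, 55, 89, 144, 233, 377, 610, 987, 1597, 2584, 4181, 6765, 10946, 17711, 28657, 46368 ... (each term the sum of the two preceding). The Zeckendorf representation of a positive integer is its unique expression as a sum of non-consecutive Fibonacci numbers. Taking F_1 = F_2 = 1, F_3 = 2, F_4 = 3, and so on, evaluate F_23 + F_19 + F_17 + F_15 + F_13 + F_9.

35312

F_23 + F_19 + F_17 + F_15 + F_13 + F_9 = 28657 + 4181 + 1597 + 610 + 233 + 34 = 35312.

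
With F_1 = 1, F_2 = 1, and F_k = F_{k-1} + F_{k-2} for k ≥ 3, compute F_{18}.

2584

Iterating the recurrence up to F_{13} = 233 and F_{12} = 144:
F_{14} = F_{13} + F_{12} = 233 + 144 = 377
F_{15} = F_{14} + F_{13} = 377 + 233 = 610
F_{16} = F_{15} + F_{14} = 610 + 377 = 987
F_{17} = F_{16} + F_{15} = 987 + 610 = 1597
F_{18} = F_{17} + F_{16} = 1597 + 987 = 2584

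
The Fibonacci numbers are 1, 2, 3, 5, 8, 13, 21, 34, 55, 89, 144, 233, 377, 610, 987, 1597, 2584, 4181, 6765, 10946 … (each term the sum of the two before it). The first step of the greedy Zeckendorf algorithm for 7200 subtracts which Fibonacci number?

6765 ≤ 7200 < 10946, so the largest Fibonacci number not exceeding 7200 is 6765.

6765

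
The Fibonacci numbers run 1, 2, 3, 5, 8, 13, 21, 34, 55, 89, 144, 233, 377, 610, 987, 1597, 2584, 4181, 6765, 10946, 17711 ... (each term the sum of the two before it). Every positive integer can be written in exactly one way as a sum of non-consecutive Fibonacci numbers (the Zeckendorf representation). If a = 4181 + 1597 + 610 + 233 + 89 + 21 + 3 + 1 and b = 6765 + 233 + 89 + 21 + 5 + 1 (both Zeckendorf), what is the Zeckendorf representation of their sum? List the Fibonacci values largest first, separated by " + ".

10946 + 2584 + 233 + 55 + 21 + 8 + 2

The two numbers are 6735 and 7114, so their sum is 13849.
10946 ≤ 13849 < 17711, so take 10946; remainder 2903
2584 ≤ 2903 < 4181, so take 2584; remainder 319
233 ≤ 319 < 377, so take 233; remainder 86
55 ≤ 86 < 89, so take 55; remainder 31
21 ≤ 31 < 34, so take 21; remainder 10
8 ≤ 10 < 13, so take 8; remainder 2
2 ≤ 2 < 3, so take 2; remainder 0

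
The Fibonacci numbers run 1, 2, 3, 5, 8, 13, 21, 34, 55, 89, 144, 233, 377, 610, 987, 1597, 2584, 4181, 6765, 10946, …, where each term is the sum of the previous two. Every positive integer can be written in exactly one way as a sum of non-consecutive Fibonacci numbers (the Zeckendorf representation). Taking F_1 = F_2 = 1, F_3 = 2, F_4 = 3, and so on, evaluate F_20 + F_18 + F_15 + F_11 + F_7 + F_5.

F_20 + F_18 + F_15 + F_11 + F_7 + F_5 = 6765 + 2584 + 610 + 89 + 13 + 5 = 10066.

10066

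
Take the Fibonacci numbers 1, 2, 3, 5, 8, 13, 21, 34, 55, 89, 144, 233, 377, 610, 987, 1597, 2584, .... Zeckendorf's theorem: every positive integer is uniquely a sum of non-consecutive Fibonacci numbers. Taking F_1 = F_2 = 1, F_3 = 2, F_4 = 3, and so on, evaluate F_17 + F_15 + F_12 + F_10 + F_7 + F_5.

2424

F_17 + F_15 + F_12 + F_10 + F_7 + F_5 = 1597 + 610 + 144 + 55 + 13 + 5 = 2424.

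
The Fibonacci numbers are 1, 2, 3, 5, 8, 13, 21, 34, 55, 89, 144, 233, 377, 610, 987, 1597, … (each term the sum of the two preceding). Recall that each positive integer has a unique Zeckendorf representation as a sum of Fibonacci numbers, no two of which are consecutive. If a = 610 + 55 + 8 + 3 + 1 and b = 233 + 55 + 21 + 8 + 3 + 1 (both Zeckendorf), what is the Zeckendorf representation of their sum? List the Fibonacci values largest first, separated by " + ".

The two numbers are 677 and 321, so their sum is 998.
998 − 987 = 11
11 − 8 = 3
3 − 3 = 0

987 + 8 + 3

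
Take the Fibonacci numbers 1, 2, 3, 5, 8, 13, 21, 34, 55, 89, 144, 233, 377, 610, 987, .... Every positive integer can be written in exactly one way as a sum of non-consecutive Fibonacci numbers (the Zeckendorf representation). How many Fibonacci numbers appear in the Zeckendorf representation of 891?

take 610 (≤ 891); 891 − 610 = 281
take 233 (≤ 281); 281 − 233 = 48
take 34 (≤ 48); 48 − 34 = 14
take 13 (≤ 14); 14 − 13 = 1
take 1 (≤ 1); 1 − 1 = 0
891 = 610 + 233 + 34 + 13 + 1, which has 5 terms.

5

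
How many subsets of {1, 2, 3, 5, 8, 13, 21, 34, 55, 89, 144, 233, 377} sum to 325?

14

325 = 233+89+3 = 233+89+2+1 = 233+55+34+3 = … (11 more), for 14 in all.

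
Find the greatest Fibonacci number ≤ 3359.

2584

2584 ≤ 3359 < 4181, so the largest Fibonacci number not exceeding 3359 is 2584.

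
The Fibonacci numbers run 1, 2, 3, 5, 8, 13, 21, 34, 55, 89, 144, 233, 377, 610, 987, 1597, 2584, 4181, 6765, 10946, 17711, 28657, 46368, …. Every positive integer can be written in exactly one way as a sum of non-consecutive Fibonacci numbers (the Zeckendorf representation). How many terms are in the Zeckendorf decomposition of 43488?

Greedily peel off the largest Fibonacci term at each step:
take 28657 (≤ 43488); 43488 − 28657 = 14831
take 10946 (≤ 14831); 14831 − 10946 = 3885
take 2584 (≤ 3885); 3885 − 2584 = 1301
take 987 (≤ 1301); 1301 − 987 = 314
take 233 (≤ 314); 314 − 233 = 81
take 55 (≤ 81); 81 − 55 = 26
take 21 (≤ 26); 26 − 21 = 5
take 5 (≤ 5); 5 − 5 = 0
43488 = 28657 + 10946 + 2584 + 987 + 233 + 55 + 21 + 5, which has 8 terms.

8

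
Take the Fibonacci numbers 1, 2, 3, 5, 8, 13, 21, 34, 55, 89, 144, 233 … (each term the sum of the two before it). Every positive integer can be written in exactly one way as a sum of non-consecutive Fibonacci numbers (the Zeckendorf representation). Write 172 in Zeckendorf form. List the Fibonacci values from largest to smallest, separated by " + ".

Greedy algorithm:
largest Fibonacci ≤ 172 is 144; 172 − 144 = 28
largest Fibonacci ≤ 28 is 21; 28 − 21 = 7
largest Fibonacci ≤ 7 is 5; 7 − 5 = 2
largest Fibonacci ≤ 2 is 2; 2 − 2 = 0
So 172 = 144 + 21 + 5 + 2, with no two terms consecutive in the sequence.

144 + 21 + 5 + 2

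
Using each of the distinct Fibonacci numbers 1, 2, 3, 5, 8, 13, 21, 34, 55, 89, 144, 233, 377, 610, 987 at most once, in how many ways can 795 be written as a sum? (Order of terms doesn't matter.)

Each representation comes from the Zeckendorf form by replacing some F_k with F_{k−1} + F_{k−2} where possible.
795 = 610+144+34+5+2 = 610+144+21+13+5+2 = 610+89+55+34+5+2 = 377+233+144+34+5+2 = … (4 more), for 8 in all.

8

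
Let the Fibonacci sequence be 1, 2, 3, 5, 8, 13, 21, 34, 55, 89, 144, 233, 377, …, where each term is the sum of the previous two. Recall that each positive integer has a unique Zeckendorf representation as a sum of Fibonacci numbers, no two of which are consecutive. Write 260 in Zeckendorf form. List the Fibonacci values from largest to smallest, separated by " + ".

take 233 (≤ 260); 260 − 233 = 27
take 21 (≤ 27); 27 − 21 = 6
take 5 (≤ 6); 6 − 5 = 1
take 1 (≤ 1); 1 − 1 = 0
So 260 = 233 + 21 + 5 + 1, with no two terms consecutive in the sequence.

233 + 21 + 5 + 1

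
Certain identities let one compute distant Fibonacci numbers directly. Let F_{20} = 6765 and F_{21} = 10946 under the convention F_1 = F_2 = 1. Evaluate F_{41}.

By F_{2k+1} = F_k² + F_{k+1}²: F_{41} = 6765² + 10946² = 45765225 + 119814916 = 165580141.

165580141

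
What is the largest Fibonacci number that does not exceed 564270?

514229

514229 ≤ 564270 < 832040, so the largest Fibonacci number not exceeding 564270 is 514229.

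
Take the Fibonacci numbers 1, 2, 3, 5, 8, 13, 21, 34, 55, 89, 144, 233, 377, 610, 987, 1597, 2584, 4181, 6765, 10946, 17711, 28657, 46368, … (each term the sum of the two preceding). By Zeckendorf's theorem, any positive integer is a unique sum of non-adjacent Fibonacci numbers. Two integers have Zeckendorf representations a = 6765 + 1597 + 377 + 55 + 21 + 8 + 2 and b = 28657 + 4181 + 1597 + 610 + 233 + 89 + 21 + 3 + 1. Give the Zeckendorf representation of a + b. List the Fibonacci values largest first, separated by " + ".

The two numbers are 8825 and 35392, so their sum is 44217.
Repeatedly subtract the largest Fibonacci number that fits:
subtract 28657 from 44217: 15560 remains
subtract 10946 from 15560: 4614 remains
subtract 4181 from 4614: 433 remains
subtract 377 from 433: 56 remains
subtract 55 from 56: 1 remains
subtract 1 from 1: 0 remains

28657 + 10946 + 4181 + 377 + 55 + 1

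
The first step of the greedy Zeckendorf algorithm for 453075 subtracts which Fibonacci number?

317811 ≤ 453075 < 514229, so the largest Fibonacci number not exceeding 453075 is 317811.

317811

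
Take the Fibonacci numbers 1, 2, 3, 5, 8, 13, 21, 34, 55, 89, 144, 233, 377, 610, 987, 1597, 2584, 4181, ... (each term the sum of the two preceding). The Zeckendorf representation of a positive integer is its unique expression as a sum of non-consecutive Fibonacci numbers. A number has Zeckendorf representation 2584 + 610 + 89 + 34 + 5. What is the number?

2584 + 610 + 89 + 34 + 5 = 3322.

3322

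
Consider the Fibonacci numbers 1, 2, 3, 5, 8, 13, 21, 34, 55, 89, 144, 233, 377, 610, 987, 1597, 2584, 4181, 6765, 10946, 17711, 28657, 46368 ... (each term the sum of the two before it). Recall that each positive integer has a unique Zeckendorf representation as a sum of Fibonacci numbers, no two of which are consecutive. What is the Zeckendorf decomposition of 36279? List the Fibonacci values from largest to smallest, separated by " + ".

Repeatedly subtract the largest Fibonacci number that fits:
28657 ≤ 36279 < 46368, so take 28657; remainder 7622
6765 ≤ 7622 < 10946, so take 6765; remainder 857
610 ≤ 857 < 987, so take 610; remainder 247
233 ≤ 247 < 377, so take 233; remainder 14
13 ≤ 14 < 21, so take 13; remainder 1
1 ≤ 1 < 2, so take 1; remainder 0
So 36279 = 28657 + 6765 + 610 + 233 + 13 + 1, with no two terms consecutive in the sequence.

28657 + 6765 + 610 + 233 + 13 + 1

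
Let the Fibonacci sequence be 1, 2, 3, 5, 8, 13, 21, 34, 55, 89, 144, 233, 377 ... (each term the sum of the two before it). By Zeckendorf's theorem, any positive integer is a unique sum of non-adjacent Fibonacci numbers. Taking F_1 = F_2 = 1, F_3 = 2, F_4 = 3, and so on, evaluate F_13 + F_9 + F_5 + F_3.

F_13 + F_9 + F_5 + F_3 = 233 + 34 + 5 + 2 = 274.

274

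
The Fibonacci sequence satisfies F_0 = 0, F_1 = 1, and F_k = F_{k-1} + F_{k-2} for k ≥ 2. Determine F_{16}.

987

Iterating the recurrence up to F_{12} = 144 and F_{11} = 89:
F_{13} = F_{12} + F_{11} = 144 + 89 = 233
F_{14} = F_{13} + F_{12} = 233 + 144 = 377
F_{15} = F_{14} + F_{13} = 377 + 233 = 610
F_{16} = F_{15} + F_{14} = 610 + 377 = 987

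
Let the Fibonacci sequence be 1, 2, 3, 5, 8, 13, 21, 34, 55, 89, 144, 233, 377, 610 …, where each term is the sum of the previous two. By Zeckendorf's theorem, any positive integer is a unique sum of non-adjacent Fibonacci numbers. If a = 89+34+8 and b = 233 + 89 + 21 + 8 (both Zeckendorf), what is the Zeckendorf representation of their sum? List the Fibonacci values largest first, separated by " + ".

The two numbers are 131 and 351, so their sum is 482.
Greedy algorithm:
take 377 (≤ 482); 482 − 377 = 105
take 89 (≤ 105); 105 − 89 = 16
take 13 (≤ 16); 16 − 13 = 3
take 3 (≤ 3); 3 − 3 = 0

377 + 89 + 13 + 3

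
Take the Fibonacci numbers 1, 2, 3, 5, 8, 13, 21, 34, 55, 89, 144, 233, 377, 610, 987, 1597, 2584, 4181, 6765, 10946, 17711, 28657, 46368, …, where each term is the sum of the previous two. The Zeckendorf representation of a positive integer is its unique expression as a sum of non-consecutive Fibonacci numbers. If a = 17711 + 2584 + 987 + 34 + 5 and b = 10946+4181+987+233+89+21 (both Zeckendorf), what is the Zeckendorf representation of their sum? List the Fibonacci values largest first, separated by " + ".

28657 + 6765 + 1597 + 610 + 144 + 5

The two numbers are 21321 and 16457, so their sum is 37778.
Greedy algorithm:
37778: greatest Fibonacci not exceeding it is 28657, leaving 9121
9121: greatest Fibonacci not exceeding it is 6765, leaving 2356
2356: greatest Fibonacci not exceeding it is 1597, leaving 759
759: greatest Fibonacci not exceeding it is 610, leaving 149
149: greatest Fibonacci not exceeding it is 144, leaving 5
5: greatest Fibonacci not exceeding it is 5, leaving 0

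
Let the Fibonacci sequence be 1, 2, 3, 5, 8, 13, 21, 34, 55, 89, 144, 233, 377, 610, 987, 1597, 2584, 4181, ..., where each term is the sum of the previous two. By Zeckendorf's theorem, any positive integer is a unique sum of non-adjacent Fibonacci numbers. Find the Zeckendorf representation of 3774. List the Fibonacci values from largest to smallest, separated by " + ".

subtract 2584 from 3774: 1190 remains
subtract 987 from 1190: 203 remains
subtract 144 from 203: 59 remains
subtract 55 from 59: 4 remains
subtract 3 from 4: 1 remains
subtract 1 from 1: 0 remains
So 3774 = 2584 + 987 + 144 + 55 + 3 + 1, with no two terms consecutive in the sequence.

2584 + 987 + 144 + 55 + 3 + 1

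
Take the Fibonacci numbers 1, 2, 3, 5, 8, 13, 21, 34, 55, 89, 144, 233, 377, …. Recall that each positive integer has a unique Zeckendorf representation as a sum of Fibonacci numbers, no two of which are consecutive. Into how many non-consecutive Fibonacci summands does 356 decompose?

3

356 − 233 = 123
123 − 89 = 34
34 − 34 = 0
356 = 233 + 89 + 34, which has 3 terms.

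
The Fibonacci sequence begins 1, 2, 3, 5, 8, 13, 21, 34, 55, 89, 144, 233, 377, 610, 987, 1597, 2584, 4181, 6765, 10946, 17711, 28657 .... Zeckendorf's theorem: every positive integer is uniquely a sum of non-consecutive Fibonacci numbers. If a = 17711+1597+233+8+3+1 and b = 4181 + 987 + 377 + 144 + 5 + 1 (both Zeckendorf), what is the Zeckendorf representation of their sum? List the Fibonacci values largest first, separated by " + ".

The two numbers are 19553 and 5695, so their sum is 25248.
Greedily peel off the largest Fibonacci term at each step:
25248 − 17711 = 7537
7537 − 6765 = 772
772 − 610 = 162
162 − 144 = 18
18 − 13 = 5
5 − 5 = 0

17711 + 6765 + 610 + 144 + 13 + 5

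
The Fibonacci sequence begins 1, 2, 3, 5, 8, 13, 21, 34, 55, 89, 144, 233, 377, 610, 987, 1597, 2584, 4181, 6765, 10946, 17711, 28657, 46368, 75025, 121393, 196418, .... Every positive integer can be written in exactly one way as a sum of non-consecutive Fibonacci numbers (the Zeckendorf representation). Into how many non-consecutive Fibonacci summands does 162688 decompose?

7

take 121393 (≤ 162688); 162688 − 121393 = 41295
take 28657 (≤ 41295); 41295 − 28657 = 12638
take 10946 (≤ 12638); 12638 − 10946 = 1692
take 1597 (≤ 1692); 1692 − 1597 = 95
take 89 (≤ 95); 95 − 89 = 6
take 5 (≤ 6); 6 − 5 = 1
take 1 (≤ 1); 1 − 1 = 0
162688 = 121393 + 28657 + 10946 + 1597 + 89 + 5 + 1, which has 7 terms.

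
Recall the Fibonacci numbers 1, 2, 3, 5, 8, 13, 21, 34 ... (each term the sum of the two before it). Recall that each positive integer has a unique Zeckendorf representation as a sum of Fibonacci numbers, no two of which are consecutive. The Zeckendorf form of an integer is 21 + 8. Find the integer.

21 + 8 = 29.

29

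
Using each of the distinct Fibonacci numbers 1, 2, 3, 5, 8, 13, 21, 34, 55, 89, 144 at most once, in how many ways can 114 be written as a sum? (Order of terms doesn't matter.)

4

Starting from the Zeckendorf form and repeatedly splitting a term F_k into F_{k−1} + F_{k−2} (when neither is already used) reaches every representation.
114 = 89+21+3+1 = 89+13+8+3+1 = 55+34+21+3+1 = 55+34+13+8+3+1 — 4 representations.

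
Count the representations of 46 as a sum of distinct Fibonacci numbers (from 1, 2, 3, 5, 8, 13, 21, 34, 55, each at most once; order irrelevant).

2

46 = 34+8+3+1 = 21+13+8+3+1 — 2 representations.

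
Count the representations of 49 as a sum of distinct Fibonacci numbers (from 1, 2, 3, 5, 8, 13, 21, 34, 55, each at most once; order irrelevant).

Each representation comes from the Zeckendorf form by replacing some F_k with F_{k−1} + F_{k−2} where possible.
49 = 34+13+2 = 34+8+5+2 = 21+13+8+5+2 — 3 representations.

3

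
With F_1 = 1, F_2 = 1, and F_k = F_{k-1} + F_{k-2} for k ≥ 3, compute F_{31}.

Iterating the recurrence up to F_{24} = 46368 and F_{23} = 28657:
F_{25} = F_{24} + F_{23} = 46368 + 28657 = 75025
F_{26} = F_{25} + F_{24} = 75025 + 46368 = 121393
F_{27} = F_{26} + F_{25} = 121393 + 75025 = 196418
F_{28} = F_{27} + F_{26} = 196418 + 121393 = 317811
F_{29} = F_{28} + F_{27} = 317811 + 196418 = 514229
F_{30} = F_{29} + F_{28} = 514229 + 317811 = 832040
F_{31} = F_{30} + F_{29} = 832040 + 514229 = 1346269

1346269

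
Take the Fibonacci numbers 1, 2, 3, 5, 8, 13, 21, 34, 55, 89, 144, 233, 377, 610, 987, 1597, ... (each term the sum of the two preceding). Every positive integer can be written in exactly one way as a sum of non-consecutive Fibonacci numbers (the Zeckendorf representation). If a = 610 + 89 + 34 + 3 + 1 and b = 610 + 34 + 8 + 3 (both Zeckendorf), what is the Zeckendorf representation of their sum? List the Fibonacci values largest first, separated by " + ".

987 + 377 + 21 + 5 + 2

The two numbers are 737 and 655, so their sum is 1392.
1392 − 987 = 405
405 − 377 = 28
28 − 21 = 7
7 − 5 = 2
2 − 2 = 0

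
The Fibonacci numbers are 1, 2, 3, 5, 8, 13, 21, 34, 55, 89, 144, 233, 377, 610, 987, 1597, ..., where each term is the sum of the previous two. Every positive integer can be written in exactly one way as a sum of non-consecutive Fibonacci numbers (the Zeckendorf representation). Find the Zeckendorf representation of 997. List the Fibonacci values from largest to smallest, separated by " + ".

Repeatedly subtract the largest Fibonacci number that fits:
largest Fibonacci ≤ 997 is 987; 997 − 987 = 10
largest Fibonacci ≤ 10 is 8; 10 − 8 = 2
largest Fibonacci ≤ 2 is 2; 2 − 2 = 0
So 997 = 987 + 8 + 2, with no two terms consecutive in the sequence.

987 + 8 + 2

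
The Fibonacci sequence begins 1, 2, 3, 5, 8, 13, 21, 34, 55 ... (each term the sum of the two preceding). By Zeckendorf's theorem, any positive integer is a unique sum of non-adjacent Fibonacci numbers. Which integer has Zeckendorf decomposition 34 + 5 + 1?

40

34 + 5 + 1 = 40.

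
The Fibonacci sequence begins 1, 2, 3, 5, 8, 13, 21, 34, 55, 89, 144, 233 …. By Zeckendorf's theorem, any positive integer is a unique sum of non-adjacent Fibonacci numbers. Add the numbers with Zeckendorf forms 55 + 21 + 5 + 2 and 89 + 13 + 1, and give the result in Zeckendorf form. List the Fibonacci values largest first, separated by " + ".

The two numbers are 83 and 103, so their sum is 186.
Greedily peel off the largest Fibonacci term at each step:
largest Fibonacci ≤ 186 is 144; 186 − 144 = 42
largest Fibonacci ≤ 42 is 34; 42 − 34 = 8
largest Fibonacci ≤ 8 is 8; 8 − 8 = 0

144 + 34 + 8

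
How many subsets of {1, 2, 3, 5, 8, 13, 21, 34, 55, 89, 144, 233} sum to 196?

8

Starting from the Zeckendorf form and repeatedly splitting a term F_k into F_{k−1} + F_{k−2} (when neither is already used) reaches every representation.
196 = 144+34+13+5 = 144+34+13+3+2 = 89+55+34+13+5 = 144+34+8+5+3+2 = 89+55+34+13+3+2 = … (3 more), for 8 in all.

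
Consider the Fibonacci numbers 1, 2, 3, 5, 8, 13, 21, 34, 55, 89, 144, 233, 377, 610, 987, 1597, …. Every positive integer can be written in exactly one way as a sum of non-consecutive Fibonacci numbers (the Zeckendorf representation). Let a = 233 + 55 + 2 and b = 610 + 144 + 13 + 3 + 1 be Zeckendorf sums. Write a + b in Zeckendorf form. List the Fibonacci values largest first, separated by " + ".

The two numbers are 290 and 771, so their sum is 1061.
take 987 (≤ 1061); 1061 − 987 = 74
take 55 (≤ 74); 74 − 55 = 19
take 13 (≤ 19); 19 − 13 = 6
take 5 (≤ 6); 6 − 5 = 1
take 1 (≤ 1); 1 − 1 = 0

987 + 55 + 13 + 5 + 1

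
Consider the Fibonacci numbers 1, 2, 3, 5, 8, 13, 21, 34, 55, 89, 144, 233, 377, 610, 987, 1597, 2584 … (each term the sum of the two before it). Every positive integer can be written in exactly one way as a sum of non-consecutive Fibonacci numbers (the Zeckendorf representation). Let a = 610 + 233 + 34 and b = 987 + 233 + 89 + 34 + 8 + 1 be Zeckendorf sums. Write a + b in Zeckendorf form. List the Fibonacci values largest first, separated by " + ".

1597 + 610 + 21 + 1

The two numbers are 877 and 1352, so their sum is 2229.
2229: greatest Fibonacci not exceeding it is 1597, leaving 632
632: greatest Fibonacci not exceeding it is 610, leaving 22
22: greatest Fibonacci not exceeding it is 21, leaving 1
1: greatest Fibonacci not exceeding it is 1, leaving 0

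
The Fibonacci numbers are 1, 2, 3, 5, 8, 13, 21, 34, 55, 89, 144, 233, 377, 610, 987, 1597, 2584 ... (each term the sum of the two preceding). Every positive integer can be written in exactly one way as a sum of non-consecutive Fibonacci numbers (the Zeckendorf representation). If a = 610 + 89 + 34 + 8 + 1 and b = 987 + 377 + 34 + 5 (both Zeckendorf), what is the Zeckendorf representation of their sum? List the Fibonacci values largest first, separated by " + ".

1597 + 377 + 144 + 21 + 5 + 1

The two numbers are 742 and 1403, so their sum is 2145.
Greedily peel off the largest Fibonacci term at each step:
2145: greatest Fibonacci not exceeding it is 1597, leaving 548
548: greatest Fibonacci not exceeding it is 377, leaving 171
171: greatest Fibonacci not exceeding it is 144, leaving 27
27: greatest Fibonacci not exceeding it is 21, leaving 6
6: greatest Fibonacci not exceeding it is 5, leaving 1
1: greatest Fibonacci not exceeding it is 1, leaving 0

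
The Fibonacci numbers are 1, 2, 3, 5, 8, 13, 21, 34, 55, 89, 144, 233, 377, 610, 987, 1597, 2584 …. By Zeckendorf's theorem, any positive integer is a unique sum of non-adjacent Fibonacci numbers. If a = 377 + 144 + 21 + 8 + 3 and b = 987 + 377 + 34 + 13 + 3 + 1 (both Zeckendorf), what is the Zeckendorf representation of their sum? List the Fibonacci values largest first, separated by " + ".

The two numbers are 553 and 1415, so their sum is 1968.
Greedy algorithm:
largest Fibonacci ≤ 1968 is 1597; 1968 − 1597 = 371
largest Fibonacci ≤ 371 is 233; 371 − 233 = 138
largest Fibonacci ≤ 138 is 89; 138 − 89 = 49
largest Fibonacci ≤ 49 is 34; 49 − 34 = 15
largest Fibonacci ≤ 15 is 13; 15 − 13 = 2
largest Fibonacci ≤ 2 is 2; 2 − 2 = 0

1597 + 233 + 89 + 34 + 13 + 2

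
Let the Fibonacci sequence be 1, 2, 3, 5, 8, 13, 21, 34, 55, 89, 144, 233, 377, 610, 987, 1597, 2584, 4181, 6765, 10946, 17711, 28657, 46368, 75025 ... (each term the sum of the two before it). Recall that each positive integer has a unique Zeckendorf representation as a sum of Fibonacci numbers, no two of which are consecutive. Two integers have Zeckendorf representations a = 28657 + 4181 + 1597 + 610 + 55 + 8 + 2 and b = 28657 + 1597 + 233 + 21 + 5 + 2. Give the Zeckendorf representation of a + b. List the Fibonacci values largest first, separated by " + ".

46368 + 17711 + 987 + 377 + 144 + 34 + 3 + 1

The two numbers are 35110 and 30515, so their sum is 65625.
65625: greatest Fibonacci not exceeding it is 46368, leaving 19257
19257: greatest Fibonacci not exceeding it is 17711, leaving 1546
1546: greatest Fibonacci not exceeding it is 987, leaving 559
559: greatest Fibonacci not exceeding it is 377, leaving 182
182: greatest Fibonacci not exceeding it is 144, leaving 38
38: greatest Fibonacci not exceeding it is 34, leaving 4
4: greatest Fibonacci not exceeding it is 3, leaving 1
1: greatest Fibonacci not exceeding it is 1, leaving 0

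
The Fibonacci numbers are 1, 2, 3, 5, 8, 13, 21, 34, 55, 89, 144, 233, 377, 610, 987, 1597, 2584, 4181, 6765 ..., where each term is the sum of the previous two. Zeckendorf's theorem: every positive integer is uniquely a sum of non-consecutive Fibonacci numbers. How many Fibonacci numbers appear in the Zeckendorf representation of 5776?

Repeatedly subtract the largest Fibonacci number that fits:
take 4181 (≤ 5776); 5776 − 4181 = 1595
take 987 (≤ 1595); 1595 − 987 = 608
take 377 (≤ 608); 608 − 377 = 231
take 144 (≤ 231); 231 − 144 = 87
take 55 (≤ 87); 87 − 55 = 32
take 21 (≤ 32); 32 − 21 = 11
take 8 (≤ 11); 11 − 8 = 3
take 3 (≤ 3); 3 − 3 = 0
5776 = 4181 + 987 + 377 + 144 + 55 + 21 + 8 + 3, which has 8 terms.

8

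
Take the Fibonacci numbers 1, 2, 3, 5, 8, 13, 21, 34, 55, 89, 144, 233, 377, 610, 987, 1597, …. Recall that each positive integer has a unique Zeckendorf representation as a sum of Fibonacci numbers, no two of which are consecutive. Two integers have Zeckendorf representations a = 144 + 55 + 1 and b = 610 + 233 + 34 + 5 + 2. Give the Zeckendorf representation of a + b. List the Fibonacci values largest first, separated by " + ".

The two numbers are 200 and 884, so their sum is 1084.
Greedy algorithm:
1084 − 987 = 97
97 − 89 = 8
8 − 8 = 0

987 + 89 + 8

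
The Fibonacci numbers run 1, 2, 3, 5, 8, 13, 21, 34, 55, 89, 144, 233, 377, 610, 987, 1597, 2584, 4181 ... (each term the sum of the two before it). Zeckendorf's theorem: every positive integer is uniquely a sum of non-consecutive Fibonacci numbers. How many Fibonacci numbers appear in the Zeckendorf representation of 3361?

Greedily peel off the largest Fibonacci term at each step:
3361 − 2584 = 777
777 − 610 = 167
167 − 144 = 23
23 − 21 = 2
2 − 2 = 0
3361 = 2584 + 610 + 144 + 21 + 2, which has 5 terms.

5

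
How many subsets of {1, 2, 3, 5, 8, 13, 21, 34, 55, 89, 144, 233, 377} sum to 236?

10

Starting from the Zeckendorf form and repeatedly splitting a term F_k into F_{k−1} + F_{k−2} (when neither is already used) reaches every representation.
236 = 233+3 = 233+2+1 = 144+89+3 = … (7 more), for 10 in all.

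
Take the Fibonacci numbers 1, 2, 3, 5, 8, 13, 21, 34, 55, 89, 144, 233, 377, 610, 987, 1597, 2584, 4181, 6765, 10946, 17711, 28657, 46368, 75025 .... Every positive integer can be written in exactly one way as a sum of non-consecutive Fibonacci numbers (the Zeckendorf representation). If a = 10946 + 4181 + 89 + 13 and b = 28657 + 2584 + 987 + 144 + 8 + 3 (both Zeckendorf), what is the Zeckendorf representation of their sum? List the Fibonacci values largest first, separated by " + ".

46368 + 987 + 233 + 21 + 3

The two numbers are 15229 and 32383, so their sum is 47612.
largest Fibonacci ≤ 47612 is 46368; 47612 − 46368 = 1244
largest Fibonacci ≤ 1244 is 987; 1244 − 987 = 257
largest Fibonacci ≤ 257 is 233; 257 − 233 = 24
largest Fibonacci ≤ 24 is 21; 24 − 21 = 3
largest Fibonacci ≤ 3 is 3; 3 − 3 = 0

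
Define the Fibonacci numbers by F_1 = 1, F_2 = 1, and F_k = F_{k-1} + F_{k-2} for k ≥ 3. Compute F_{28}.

Iterating the recurrence up to F_{23} = 28657 and F_{22} = 17711:
F_{24} = F_{23} + F_{22} = 28657 + 17711 = 46368
F_{25} = F_{24} + F_{23} = 46368 + 28657 = 75025
F_{26} = F_{25} + F_{24} = 75025 + 46368 = 121393
F_{27} = F_{26} + F_{25} = 121393 + 75025 = 196418
F_{28} = F_{27} + F_{26} = 196418 + 121393 = 317811

317811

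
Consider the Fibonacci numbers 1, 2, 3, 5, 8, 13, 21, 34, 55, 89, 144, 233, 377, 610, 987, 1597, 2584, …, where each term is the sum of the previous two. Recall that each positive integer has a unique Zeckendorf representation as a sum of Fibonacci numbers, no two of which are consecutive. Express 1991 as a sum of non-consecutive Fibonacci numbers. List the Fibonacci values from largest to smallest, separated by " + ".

Greedily peel off the largest Fibonacci term at each step:
largest Fibonacci ≤ 1991 is 1597; 1991 − 1597 = 394
largest Fibonacci ≤ 394 is 377; 394 − 377 = 17
largest Fibonacci ≤ 17 is 13; 17 − 13 = 4
largest Fibonacci ≤ 4 is 3; 4 − 3 = 1
largest Fibonacci ≤ 1 is 1; 1 − 1 = 0
So 1991 = 1597 + 377 + 13 + 3 + 1, with no two terms consecutive in the sequence.

1597 + 377 + 13 + 3 + 1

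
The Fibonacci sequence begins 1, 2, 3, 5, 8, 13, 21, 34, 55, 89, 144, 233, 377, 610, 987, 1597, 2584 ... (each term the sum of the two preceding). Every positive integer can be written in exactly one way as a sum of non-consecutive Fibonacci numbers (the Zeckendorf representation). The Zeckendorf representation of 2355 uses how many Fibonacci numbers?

5

Greedy algorithm:
largest Fibonacci ≤ 2355 is 1597; 2355 − 1597 = 758
largest Fibonacci ≤ 758 is 610; 758 − 610 = 148
largest Fibonacci ≤ 148 is 144; 148 − 144 = 4
largest Fibonacci ≤ 4 is 3; 4 − 3 = 1
largest Fibonacci ≤ 1 is 1; 1 − 1 = 0
2355 = 1597 + 610 + 144 + 3 + 1, which has 5 terms.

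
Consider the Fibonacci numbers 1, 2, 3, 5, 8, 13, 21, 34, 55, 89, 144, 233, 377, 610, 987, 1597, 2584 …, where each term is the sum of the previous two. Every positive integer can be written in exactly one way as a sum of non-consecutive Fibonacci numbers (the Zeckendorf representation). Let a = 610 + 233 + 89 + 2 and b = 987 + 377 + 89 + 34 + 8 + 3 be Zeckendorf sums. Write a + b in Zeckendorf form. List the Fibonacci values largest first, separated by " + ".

The two numbers are 934 and 1498, so their sum is 2432.
Greedily peel off the largest Fibonacci term at each step:
take 1597 (≤ 2432); 2432 − 1597 = 835
take 610 (≤ 835); 835 − 610 = 225
take 144 (≤ 225); 225 − 144 = 81
take 55 (≤ 81); 81 − 55 = 26
take 21 (≤ 26); 26 − 21 = 5
take 5 (≤ 5); 5 − 5 = 0

1597 + 610 + 144 + 55 + 21 + 5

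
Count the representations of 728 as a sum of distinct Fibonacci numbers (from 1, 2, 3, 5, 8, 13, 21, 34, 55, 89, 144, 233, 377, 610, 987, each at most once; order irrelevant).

25

Each representation comes from the Zeckendorf form by replacing some F_k with F_{k−1} + F_{k−2} where possible.
728 = 610+89+21+8 = 610+89+21+5+3 = 610+55+34+21+8 = 377+233+89+21+8 = 610+89+21+5+2+1 = … (20 more), for 25 in all.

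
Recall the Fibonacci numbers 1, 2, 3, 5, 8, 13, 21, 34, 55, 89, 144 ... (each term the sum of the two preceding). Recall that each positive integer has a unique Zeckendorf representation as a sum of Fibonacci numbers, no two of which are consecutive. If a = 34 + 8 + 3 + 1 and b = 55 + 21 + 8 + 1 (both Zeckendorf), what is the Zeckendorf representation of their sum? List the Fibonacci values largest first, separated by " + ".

89 + 34 + 8

The two numbers are 46 and 85, so their sum is 131.
Repeatedly subtract the largest Fibonacci number that fits:
131 − 89 = 42
42 − 34 = 8
8 − 8 = 0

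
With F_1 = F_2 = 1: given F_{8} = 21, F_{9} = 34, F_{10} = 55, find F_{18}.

2584

By the addition formula F_{m+n} = F_m F_{n+1} + F_{m−1} F_n with m=9, n=9: F_{18} = 34·55 + 21·34 = 1870 + 714 = 2584.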